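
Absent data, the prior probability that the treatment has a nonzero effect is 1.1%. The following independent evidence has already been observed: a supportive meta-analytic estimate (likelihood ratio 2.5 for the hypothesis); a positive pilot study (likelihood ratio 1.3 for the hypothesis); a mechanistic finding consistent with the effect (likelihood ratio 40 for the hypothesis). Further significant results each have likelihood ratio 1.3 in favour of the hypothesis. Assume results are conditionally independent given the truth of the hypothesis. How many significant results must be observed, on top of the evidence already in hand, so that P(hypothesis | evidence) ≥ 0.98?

Prior odds = 0.011/0.989 = 11/989.
Combined Bayes factor of the evidence already in hand = 2.5 × 1.3 × 40 = 130.
Odds after that evidence = (11/989) × 130 = 1430/989.
Target odds = 0.98/0.02 = 49.
Need 1.3ⁿ ≥ 49 ÷ (1430/989) = 48461/1430.
1.3¹³ ≈30.2875 falls short of 48461/1430 but 1.3¹⁴ ≈39.3738 reaches it, so n = 14.

14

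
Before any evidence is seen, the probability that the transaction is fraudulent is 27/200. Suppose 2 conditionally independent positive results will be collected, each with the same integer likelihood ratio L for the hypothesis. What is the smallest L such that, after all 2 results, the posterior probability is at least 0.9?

8

Prior odds = 0.135/0.865 = 27/173.
Target odds = 0.9/0.1 = 9.
Need L² ≥ 9 ÷ (27/173) = 173/3.
7² = 49 < 173/3 ≤ 64 = 8², so L = 8.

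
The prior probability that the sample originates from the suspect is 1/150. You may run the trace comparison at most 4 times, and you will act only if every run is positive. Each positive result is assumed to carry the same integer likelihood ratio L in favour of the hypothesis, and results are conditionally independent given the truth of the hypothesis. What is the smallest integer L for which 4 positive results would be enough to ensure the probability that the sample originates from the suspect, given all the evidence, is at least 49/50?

Prior odds = (1/150)/(149/150) = 1/149.
Target odds = 0.98/0.02 = 49.
Need L⁴ ≥ 49 ÷ (1/149) = 7301.
9⁴ = 6561 < 7301 ≤ 10000 = 10⁴, so L = 10.

10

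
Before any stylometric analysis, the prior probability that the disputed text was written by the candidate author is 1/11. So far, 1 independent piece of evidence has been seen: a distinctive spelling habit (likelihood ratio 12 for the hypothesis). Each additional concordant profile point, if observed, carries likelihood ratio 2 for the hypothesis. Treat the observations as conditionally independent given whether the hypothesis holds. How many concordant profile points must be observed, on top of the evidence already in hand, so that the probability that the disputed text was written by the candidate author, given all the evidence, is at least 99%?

7

Prior odds = (1/11)/(10/11) = 0.1.
Bayes factor of the evidence already in hand = 12.
Odds after that evidence = 0.1 × 12 = 1.2.
Target odds = 0.99/0.01 = 99.
Need 2ⁿ ≥ 99 ÷ 1.2 = 82.5.
2⁶ = 64 falls short of 82.5 but 2⁷ = 128 reaches it, so n = 7.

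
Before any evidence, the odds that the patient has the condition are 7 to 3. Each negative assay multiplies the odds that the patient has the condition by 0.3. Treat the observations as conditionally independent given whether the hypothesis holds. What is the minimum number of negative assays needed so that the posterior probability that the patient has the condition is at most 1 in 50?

Prior odds = 7/3.
Likelihood ratio per negative assay = 0.3.
Target posterior odds = 0.02/0.98 = 1/49.
Need (7/3) × 0.3ⁿ ≤ 1/49, i.e. 0.3ⁿ ≤ 3/343.
0.3³ = 0.027 is still above 3/343 but 0.3⁴ = 0.0081 is at or below it, so n = 4.

4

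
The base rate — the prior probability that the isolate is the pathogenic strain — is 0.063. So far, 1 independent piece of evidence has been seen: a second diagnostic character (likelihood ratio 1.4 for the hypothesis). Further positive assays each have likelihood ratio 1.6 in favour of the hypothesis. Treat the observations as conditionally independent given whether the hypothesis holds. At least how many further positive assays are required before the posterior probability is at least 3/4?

Prior odds = 0.063/0.937 = 63/937.
Bayes factor of the evidence already in hand = 1.4.
Odds after that evidence = (63/937) × 1.4 = 441/4685.
Target odds = 0.75/0.25 = 3.
Need 1.6ⁿ ≥ 3 ÷ (441/4685) = 4685/147.
1.6⁷ = 2097152/78125 falls short of 4685/147 but 1.6⁸ = 16777216/390625 reaches it, so n = 8.

8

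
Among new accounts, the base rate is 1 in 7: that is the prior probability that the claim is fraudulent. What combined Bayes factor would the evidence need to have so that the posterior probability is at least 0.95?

114

Prior odds = (1/7)/(6/7) = 1/6.
Target odds = 0.95/0.05 = 19.
Required Bayes factor = 19 ÷ (1/6) = 114.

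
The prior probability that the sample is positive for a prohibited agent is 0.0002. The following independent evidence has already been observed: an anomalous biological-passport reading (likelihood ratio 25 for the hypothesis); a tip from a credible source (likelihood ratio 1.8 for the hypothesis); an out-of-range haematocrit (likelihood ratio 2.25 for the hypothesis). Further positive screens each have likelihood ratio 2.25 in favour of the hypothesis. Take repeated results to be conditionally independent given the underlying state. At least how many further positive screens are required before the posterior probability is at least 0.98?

Prior odds = 0.0002/0.9998 = 1/4999.
Combined Bayes factor of the evidence already in hand = 25 × 1.8 × 2.25 = 101.25.
Odds after that evidence = (1/4999) × 101.25 = 405/19996.
Target odds = 0.98/0.02 = 49.
Need 2.25ⁿ ≥ 49 ÷ (405/19996) = 979804/405.
2.25⁹ = 387420489/262144 falls short of 979804/405 but 2.25¹⁰ ≈3325.26 reaches it, so n = 10.

10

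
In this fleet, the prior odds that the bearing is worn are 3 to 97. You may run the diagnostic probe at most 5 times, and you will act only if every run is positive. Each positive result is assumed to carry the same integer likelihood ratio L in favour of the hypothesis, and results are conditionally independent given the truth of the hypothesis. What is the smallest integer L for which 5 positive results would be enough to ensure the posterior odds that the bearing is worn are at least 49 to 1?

5

Prior odds = 3/97.
Target odds = 49.
Need L⁵ ≥ 49 ÷ (3/97) = 4753/3.
4⁵ = 1024 < 4753/3 ≤ 3125 = 5⁵, so L = 5.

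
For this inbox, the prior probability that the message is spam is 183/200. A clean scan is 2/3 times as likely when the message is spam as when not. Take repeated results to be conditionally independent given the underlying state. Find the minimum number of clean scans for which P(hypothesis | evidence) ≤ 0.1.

12

Prior odds: 0.915 ÷ 0.085 = 183/17.
Likelihood ratio per clean scan = 2/3.
Target posterior odds = 0.1/0.9 = 1/9.
Require (2/3)ⁿ ≤ 1/9 ÷ (183/17) = 17/1647.
(2/3)¹¹ = 2048/177147 is still above 17/1647 but (2/3)¹² = 4096/531441 is at or below it, so n = 12.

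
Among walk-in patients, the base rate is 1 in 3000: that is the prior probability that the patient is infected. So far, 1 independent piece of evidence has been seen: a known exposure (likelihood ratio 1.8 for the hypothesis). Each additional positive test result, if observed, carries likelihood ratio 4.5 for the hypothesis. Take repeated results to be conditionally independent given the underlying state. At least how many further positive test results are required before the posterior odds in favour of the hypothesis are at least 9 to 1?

7

Prior odds = (1/3000)/(2999/3000) = 1/2999.
Bayes factor of the evidence already in hand = 1.8.
Odds after that evidence = (1/2999) × 1.8 = 9/14995.
Target odds = 9.
Need 4.5ⁿ ≥ 9 ÷ (9/14995) = 14995.
4.5⁶ = 8303.765625 falls short of 14995 but 4.5⁷ = 4782969/128 reaches it, so n = 7.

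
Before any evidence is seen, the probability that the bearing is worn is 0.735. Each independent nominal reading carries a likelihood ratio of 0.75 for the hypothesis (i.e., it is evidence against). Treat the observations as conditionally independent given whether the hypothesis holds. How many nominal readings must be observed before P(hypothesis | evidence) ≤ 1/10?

12

Prior odds: 0.735 ÷ 0.265 = 147/53.
Likelihood ratio per nominal reading = 0.75.
Target posterior odds = 0.1/0.9 = 1/9.
Require 0.75ⁿ ≤ 1/9 ÷ (147/53) = 53/1323.
0.75¹¹ = 177147/4194304 is still above 53/1323 but 0.75¹² = 531441/16777216 is at or below it, so n = 12.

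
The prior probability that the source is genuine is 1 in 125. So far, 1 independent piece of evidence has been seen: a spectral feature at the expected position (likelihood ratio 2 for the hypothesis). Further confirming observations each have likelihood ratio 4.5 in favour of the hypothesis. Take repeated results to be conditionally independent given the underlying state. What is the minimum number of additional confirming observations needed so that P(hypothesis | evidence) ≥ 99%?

6

Prior odds = 0.008/0.992 = 1/124.
Bayes factor of the evidence already in hand = 2.
Odds after that evidence = (1/124) × 2 = 1/62.
Target odds = 0.99/0.01 = 99.
Need 4.5ⁿ ≥ 99 ÷ (1/62) = 6138.
4.5⁵ = 1845.28125 falls short of 6138 but 4.5⁶ = 8303.765625 reaches it, so n = 6.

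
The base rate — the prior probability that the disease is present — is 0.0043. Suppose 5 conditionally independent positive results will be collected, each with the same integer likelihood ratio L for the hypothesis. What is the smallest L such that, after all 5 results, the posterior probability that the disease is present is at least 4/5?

4

Prior odds = 0.0043/0.9957 = 43/9957.
Target odds = 0.8/0.2 = 4.
Need L⁵ ≥ 4 ÷ (43/9957) = 39828/43.
3⁵ = 243 < 39828/43 ≤ 1024 = 4⁵, so L = 4.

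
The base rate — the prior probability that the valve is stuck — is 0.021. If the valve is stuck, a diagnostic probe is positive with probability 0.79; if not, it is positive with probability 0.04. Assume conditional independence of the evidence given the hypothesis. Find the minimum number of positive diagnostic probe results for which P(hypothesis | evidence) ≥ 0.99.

Prior odds: 0.021 ÷ 0.979 = 21/979.
Likelihood ratio of a positive = 0.79/0.04 = 19.75.
Target odds: 0.99 ÷ 0.01 = 99.
Need (21/979) × 19.75ⁿ ≥ 99, i.e. 19.75ⁿ ≥ 32307/7.
19.75² = 390.0625 falls short of 32307/7 but 19.75³ = 7703.734375 reaches it, so n = 3.

3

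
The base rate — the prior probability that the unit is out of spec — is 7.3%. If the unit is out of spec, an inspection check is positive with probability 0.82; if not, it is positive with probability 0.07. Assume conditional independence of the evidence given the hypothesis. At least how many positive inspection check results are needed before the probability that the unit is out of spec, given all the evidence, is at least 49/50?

3

Prior odds: 0.073 ÷ 0.927 = 73/927.
Likelihood ratio of a positive = 0.82/0.07 = 82/7.
Target posterior odds = 0.98/0.02 = 49.
Require (82/7)ⁿ ≥ 49 ÷ (73/927) = 45423/73.
(82/7)² = 6724/49 falls short of 45423/73 but (82/7)³ = 551368/343 reaches it, so n = 3.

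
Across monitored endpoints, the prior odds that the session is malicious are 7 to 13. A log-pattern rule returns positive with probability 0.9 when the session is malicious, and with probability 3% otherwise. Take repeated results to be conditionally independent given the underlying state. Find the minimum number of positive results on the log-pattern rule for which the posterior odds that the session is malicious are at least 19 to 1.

Prior odds = 7/13.
Likelihood ratio of a positive result = 0.9/0.03 = 30.
Target odds = 19.
Need (7/13) × 30ⁿ ≥ 19, i.e. 30ⁿ ≥ 247/7.
30¹ = 30 falls short of 247/7 but 30² = 900 reaches it, so n = 2.

2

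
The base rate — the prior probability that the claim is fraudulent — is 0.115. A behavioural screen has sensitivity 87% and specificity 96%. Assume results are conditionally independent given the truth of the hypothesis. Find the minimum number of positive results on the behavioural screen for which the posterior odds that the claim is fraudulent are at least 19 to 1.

Prior odds: 0.115 ÷ 0.885 = 23/177.
False-positive rate = 1 − 0.96 = 0.04; likelihood ratio of a positive = 0.87/0.04 = 21.75.
Target odds = 19.
Require 21.75ⁿ ≥ 19 ÷ (23/177) = 3363/23.
21.75¹ = 21.75 falls short of 3363/23 but 21.75² = 473.0625 reaches it, so n = 2.

2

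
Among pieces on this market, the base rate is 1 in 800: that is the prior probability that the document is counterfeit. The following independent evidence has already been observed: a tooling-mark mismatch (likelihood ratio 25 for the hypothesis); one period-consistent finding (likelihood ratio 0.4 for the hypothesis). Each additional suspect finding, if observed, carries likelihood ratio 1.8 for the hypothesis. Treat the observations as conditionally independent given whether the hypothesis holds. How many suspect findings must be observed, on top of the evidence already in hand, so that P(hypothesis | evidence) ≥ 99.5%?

Prior odds = 0.00125/0.99875 = 1/799.
Combined Bayes factor of the evidence already in hand = 25 × 0.4 = 10.
Odds after that evidence = (1/799) × 10 = 10/799.
Target odds = 0.995/0.005 = 199.
Need 1.8ⁿ ≥ 199 ÷ (10/799) = 15900.1.
1.8¹⁶ ≈12144 falls short of 15900.1 but 1.8¹⁷ ≈21859.1 reaches it, so n = 17.

17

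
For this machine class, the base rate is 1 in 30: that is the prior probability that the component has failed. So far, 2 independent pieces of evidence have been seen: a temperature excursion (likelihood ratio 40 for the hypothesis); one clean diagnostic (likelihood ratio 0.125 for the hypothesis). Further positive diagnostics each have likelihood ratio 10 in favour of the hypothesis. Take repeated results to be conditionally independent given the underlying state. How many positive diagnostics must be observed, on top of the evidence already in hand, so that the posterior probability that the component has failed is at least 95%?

3

Prior odds = (1/30)/(29/30) = 1/29.
Combined Bayes factor of the evidence already in hand = 40 × 0.125 = 5.
Odds after that evidence = (1/29) × 5 = 5/29.
Target odds = 0.95/0.05 = 19.
Need 10ⁿ ≥ 19 ÷ (5/29) = 110.2.
10² = 100 falls short of 110.2 but 10³ = 1000 reaches it, so n = 3.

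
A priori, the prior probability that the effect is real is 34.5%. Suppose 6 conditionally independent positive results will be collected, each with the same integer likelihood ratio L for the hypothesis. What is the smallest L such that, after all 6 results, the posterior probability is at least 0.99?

3

Prior odds = 0.345/0.655 = 69/131.
Target odds = 0.99/0.01 = 99.
Need L⁶ ≥ 99 ÷ (69/131) = 4323/23.
2⁶ = 64 < 4323/23 ≤ 729 = 3⁶, so L = 3.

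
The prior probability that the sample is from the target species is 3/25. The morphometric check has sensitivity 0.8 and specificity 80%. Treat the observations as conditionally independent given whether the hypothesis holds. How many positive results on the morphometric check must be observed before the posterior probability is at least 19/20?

Prior odds: 0.12 ÷ 0.88 = 3/22.
False-positive rate = 1 − 0.8 = 0.2; likelihood ratio of a positive = 0.8/0.2 = 4.
Target odds: 0.95 ÷ 0.05 = 19.
Need (3/22) × 4ⁿ ≥ 19, i.e. 4ⁿ ≥ 418/3.
4³ = 64 falls short of 418/3 but 4⁴ = 256 reaches it, so n = 4.

4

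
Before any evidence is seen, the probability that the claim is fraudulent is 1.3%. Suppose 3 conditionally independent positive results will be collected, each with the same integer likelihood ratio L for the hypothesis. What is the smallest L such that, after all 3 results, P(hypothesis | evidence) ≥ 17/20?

Prior odds = 0.013/0.987 = 13/987.
Target odds = 0.85/0.15 = 17/3.
Need L³ ≥ 17/3 ÷ (13/987) = 5593/13.
7³ = 343 < 5593/13 ≤ 512 = 8³, so L = 8.

8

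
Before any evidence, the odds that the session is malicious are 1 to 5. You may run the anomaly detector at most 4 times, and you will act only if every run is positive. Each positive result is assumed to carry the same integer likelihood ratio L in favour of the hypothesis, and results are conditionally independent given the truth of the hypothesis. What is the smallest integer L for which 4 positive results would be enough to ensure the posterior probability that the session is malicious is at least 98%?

Prior odds = 0.2.
Target odds = 0.98/0.02 = 49.
Need L⁴ ≥ 49 ÷ 0.2 = 245.
3⁴ = 81 < 245 ≤ 256 = 4⁴, so L = 4.

4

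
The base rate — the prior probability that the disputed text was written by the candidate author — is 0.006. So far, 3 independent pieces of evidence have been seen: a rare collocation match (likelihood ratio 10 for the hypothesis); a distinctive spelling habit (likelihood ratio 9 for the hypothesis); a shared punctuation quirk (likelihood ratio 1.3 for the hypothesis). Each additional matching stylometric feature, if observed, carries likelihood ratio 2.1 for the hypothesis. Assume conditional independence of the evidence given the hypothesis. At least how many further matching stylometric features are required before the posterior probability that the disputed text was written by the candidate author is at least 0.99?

Prior odds = 0.006/0.994 = 3/497.
Combined Bayes factor of the evidence already in hand = 10 × 9 × 1.3 = 117.
Odds after that evidence = (3/497) × 117 = 351/497.
Target odds = 0.99/0.01 = 99.
Need 2.1ⁿ ≥ 99 ÷ (351/497) = 5467/39.
2.1⁶ = 85766121/1000000 falls short of 5467/39 but 2.1⁷ ≈180.109 reaches it, so n = 7.

7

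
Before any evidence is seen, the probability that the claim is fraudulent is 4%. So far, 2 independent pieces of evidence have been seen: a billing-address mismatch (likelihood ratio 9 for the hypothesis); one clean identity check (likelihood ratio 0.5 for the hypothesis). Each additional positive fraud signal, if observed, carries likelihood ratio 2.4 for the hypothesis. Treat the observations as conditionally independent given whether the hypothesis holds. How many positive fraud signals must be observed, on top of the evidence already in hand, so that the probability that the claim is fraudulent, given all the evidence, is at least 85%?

4

Prior odds = 0.04/0.96 = 1/24.
Combined Bayes factor of the evidence already in hand = 9 × 0.5 = 4.5.
Odds after that evidence = (1/24) × 4.5 = 0.1875.
Target odds = 0.85/0.15 = 17/3.
Need 2.4ⁿ ≥ 17/3 ÷ 0.1875 = 272/9.
2.4³ = 13.824 falls short of 272/9 but 2.4⁴ = 33.1776 reaches it, so n = 4.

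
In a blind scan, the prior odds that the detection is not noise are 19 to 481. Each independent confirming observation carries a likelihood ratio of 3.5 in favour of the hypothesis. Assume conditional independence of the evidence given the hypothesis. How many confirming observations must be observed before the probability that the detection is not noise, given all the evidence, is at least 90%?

5

Prior odds = 19/481.
Likelihood ratio per confirming observation = 3.5.
Target posterior odds = 0.9/0.1 = 9.
Require 3.5ⁿ ≥ 9 ÷ (19/481) = 4329/19.
3.5⁴ = 150.0625 falls short of 4329/19 but 3.5⁵ = 525.21875 reaches it, so n = 5.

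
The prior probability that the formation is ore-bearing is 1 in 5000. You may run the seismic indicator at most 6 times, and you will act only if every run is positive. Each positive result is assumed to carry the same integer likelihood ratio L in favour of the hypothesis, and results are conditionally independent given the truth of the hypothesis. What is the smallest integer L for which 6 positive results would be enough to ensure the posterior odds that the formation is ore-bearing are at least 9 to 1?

6

Prior odds = 0.0002/0.9998 = 1/4999.
Target odds = 9.
Need L⁶ ≥ 9 ÷ (1/4999) = 44991.
5⁶ = 15625 < 44991 ≤ 46656 = 6⁶, so L = 6.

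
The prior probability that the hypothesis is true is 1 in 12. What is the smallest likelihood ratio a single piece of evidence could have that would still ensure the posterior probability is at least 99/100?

Prior odds = (1/12)/(11/12) = 1/11.
Target odds = 0.99/0.01 = 99.
Required Bayes factor = 99 ÷ (1/11) = 1089.

1089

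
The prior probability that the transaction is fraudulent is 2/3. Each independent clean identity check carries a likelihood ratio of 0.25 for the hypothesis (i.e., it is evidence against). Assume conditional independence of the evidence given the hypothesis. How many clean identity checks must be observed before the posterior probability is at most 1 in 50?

Prior odds = (2/3)/(1/3) = 2.
Likelihood ratio per clean identity check = 0.25.
Target posterior odds = 0.02/0.98 = 1/49.
Need 2 × 0.25ⁿ ≤ 1/49, i.e. 0.25ⁿ ≤ 1/98.
0.25³ = 0.015625 is still above 1/98 but 0.25⁴ = 0.00390625 is at or below it, so n = 4.

4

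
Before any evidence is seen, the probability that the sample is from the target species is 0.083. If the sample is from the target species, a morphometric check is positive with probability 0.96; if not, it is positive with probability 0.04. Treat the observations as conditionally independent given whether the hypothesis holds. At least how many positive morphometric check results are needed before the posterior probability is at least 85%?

2

Prior odds: 0.083 ÷ 0.917 = 83/917.
Likelihood ratio of a positive = 0.96/0.04 = 24.
Target posterior odds = 0.85/0.15 = 17/3.
Need (83/917) × 24ⁿ ≥ 17/3, i.e. 24ⁿ ≥ 15589/249.
24¹ = 24 falls short of 15589/249 but 24² = 576 reaches it, so n = 2.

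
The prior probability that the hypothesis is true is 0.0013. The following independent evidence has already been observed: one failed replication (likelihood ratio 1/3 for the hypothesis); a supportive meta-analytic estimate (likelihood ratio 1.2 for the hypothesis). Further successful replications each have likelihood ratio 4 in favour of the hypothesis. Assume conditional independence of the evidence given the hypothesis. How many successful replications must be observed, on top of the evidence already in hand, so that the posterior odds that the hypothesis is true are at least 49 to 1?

9

Prior odds = 0.0013/0.9987 = 13/9987.
Combined Bayes factor of the evidence already in hand = (1/3) × 1.2 = 0.4.
Odds after that evidence = (13/9987) × 0.4 = 26/49935.
Target odds = 49.
Need 4ⁿ ≥ 49 ÷ (26/49935) = 2446815/26.
4⁸ = 65536 falls short of 2446815/26 but 4⁹ = 262144 reaches it, so n = 9.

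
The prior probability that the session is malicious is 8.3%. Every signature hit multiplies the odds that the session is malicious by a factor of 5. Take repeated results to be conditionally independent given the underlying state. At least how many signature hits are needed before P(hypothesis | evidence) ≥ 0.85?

Prior odds: 0.083 ÷ 0.917 = 83/917.
Likelihood ratio per signature hit = 5.
Target posterior odds = 0.85/0.15 = 17/3.
Need (83/917) × 5ⁿ ≥ 17/3, i.e. 5ⁿ ≥ 15589/249.
5² = 25 falls short of 15589/249 but 5³ = 125 reaches it, so n = 3.

3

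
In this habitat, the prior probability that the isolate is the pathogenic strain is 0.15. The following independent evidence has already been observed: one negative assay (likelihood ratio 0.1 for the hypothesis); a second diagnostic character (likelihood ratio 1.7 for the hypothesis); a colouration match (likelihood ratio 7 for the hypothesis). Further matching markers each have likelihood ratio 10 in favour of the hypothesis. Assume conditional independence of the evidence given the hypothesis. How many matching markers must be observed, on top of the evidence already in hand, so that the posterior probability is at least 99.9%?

4

Prior odds = 0.15/0.85 = 3/17.
Combined Bayes factor of the evidence already in hand = 0.1 × 1.7 × 7 = 1.19.
Odds after that evidence = (3/17) × 1.19 = 0.21.
Target odds = 0.999/0.001 = 999.
Need 10ⁿ ≥ 999 ÷ 0.21 = 33300/7.
10³ = 1000 falls short of 33300/7 but 10⁴ = 10000 reaches it, so n = 4.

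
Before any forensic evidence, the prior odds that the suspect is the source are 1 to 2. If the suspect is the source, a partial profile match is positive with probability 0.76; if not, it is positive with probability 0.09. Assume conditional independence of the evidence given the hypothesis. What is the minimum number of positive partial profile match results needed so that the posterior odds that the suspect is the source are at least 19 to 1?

Prior odds = 0.5.
Likelihood ratio of a positive = 0.76/0.09 = 76/9.
Target odds = 19.
Require (76/9)ⁿ ≥ 19 ÷ 0.5 = 38.
(76/9)¹ = 76/9 falls short of 38 but (76/9)² = 5776/81 reaches it, so n = 2.

2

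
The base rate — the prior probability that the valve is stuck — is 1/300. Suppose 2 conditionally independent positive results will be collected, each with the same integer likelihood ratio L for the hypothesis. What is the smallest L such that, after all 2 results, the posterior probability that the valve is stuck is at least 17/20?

42

Prior odds = (1/300)/(299/300) = 1/299.
Target odds = 0.85/0.15 = 17/3.
Need L² ≥ 17/3 ÷ (1/299) = 5083/3.
41² = 1681 < 5083/3 ≤ 1764 = 42², so L = 42.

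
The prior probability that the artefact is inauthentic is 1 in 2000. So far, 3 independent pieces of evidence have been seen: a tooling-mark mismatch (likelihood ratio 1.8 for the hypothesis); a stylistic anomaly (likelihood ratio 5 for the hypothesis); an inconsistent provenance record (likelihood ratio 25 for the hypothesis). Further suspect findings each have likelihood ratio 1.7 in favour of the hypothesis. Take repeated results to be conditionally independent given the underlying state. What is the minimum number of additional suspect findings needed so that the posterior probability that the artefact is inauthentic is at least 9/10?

Prior odds = 0.0005/0.9995 = 1/1999.
Combined Bayes factor of the evidence already in hand = 1.8 × 5 × 25 = 225.
Odds after that evidence = (1/1999) × 225 = 225/1999.
Target odds = 0.9/0.1 = 9.
Need 1.7ⁿ ≥ 9 ÷ (225/1999) = 79.96.
1.7⁸ ≈69.7576 falls short of 79.96 but 1.7⁹ ≈118.588 reaches it, so n = 9.

9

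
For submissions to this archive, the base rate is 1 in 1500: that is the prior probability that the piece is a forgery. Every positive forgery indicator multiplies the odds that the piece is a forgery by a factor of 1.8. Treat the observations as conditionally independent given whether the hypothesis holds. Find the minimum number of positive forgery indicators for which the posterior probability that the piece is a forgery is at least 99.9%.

25

Prior odds = (1/1500)/(1499/1500) = 1/1499.
Likelihood ratio per positive forgery indicator = 1.8.
Target posterior odds = 0.999/0.001 = 999.
Need (1/1499) × 1.8ⁿ ≥ 999, i.e. 1.8ⁿ ≥ 1497501.
1.8²⁴ ≈1.33826e+06 falls short of 1497501 but 1.8²⁵ ≈2.40887e+06 reaches it, so n = 25.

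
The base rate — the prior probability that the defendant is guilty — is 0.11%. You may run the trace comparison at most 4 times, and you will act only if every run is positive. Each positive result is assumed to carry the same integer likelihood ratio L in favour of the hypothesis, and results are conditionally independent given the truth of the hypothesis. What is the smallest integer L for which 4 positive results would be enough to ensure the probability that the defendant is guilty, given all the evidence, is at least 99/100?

18

Prior odds = 0.0011/0.9989 = 11/9989.
Target odds = 0.99/0.01 = 99.
Need L⁴ ≥ 99 ÷ (11/9989) = 89901.
17⁴ = 83521 < 89901 ≤ 104976 = 18⁴, so L = 18.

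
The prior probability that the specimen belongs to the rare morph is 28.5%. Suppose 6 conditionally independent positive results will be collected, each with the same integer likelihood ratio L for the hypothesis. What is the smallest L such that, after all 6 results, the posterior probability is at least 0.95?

Prior odds = 0.285/0.715 = 57/143.
Target odds = 0.95/0.05 = 19.
Need L⁶ ≥ 19 ÷ (57/143) = 143/3.
1⁶ = 1 < 143/3 ≤ 64 = 2⁶, so L = 2.

2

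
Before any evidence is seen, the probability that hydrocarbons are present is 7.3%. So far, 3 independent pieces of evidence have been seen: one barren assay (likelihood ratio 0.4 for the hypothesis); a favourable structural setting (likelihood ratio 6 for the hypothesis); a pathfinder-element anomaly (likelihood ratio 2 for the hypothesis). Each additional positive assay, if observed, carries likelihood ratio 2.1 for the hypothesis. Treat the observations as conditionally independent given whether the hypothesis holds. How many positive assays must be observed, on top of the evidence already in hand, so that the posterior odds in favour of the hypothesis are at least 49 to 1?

Prior odds = 0.073/0.927 = 73/927.
Combined Bayes factor of the evidence already in hand = 0.4 × 6 × 2 = 4.8.
Odds after that evidence = (73/927) × 4.8 = 584/1545.
Target odds = 49.
Need 2.1ⁿ ≥ 49 ÷ (584/1545) = 75705/584.
2.1⁶ = 85766121/1000000 falls short of 75705/584 but 2.1⁷ ≈180.109 reaches it, so n = 7.

7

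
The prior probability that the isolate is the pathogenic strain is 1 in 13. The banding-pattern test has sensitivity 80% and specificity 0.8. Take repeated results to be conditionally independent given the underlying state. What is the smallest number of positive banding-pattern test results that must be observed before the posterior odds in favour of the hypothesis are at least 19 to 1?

4

Prior odds: (1/13) ÷ (12/13) = 1/12.
False-positive rate = 1 − 0.8 = 0.2; likelihood ratio of a positive = 0.8/0.2 = 4.
Target odds = 19.
Need (1/12) × 4ⁿ ≥ 19, i.e. 4ⁿ ≥ 228.
4³ = 64 falls short of 228 but 4⁴ = 256 reaches it, so n = 4.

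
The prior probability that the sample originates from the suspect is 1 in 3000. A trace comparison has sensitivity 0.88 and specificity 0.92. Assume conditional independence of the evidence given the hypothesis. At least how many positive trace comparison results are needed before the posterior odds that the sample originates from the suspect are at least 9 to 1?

5

Prior odds: (1/3000) ÷ (2999/3000) = 1/2999.
False-positive rate = 1 − 0.92 = 0.08; likelihood ratio of a positive = 0.88/0.08 = 11.
Target odds = 9.
Need (1/2999) × 11ⁿ ≥ 9, i.e. 11ⁿ ≥ 26991.
11⁴ = 14641 falls short of 26991 but 11⁵ = 161051 reaches it, so n = 5.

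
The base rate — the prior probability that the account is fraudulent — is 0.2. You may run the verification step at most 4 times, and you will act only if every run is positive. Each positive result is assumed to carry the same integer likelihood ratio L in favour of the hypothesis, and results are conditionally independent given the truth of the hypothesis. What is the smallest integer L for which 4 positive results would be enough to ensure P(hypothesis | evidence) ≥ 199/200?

6

Prior odds = 0.2/0.8 = 0.25.
Target odds = 0.995/0.005 = 199.
Need L⁴ ≥ 199 ÷ 0.25 = 796.
5⁴ = 625 < 796 ≤ 1296 = 6⁴, so L = 6.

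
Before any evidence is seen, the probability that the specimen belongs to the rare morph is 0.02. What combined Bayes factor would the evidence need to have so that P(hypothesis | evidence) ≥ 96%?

Prior odds = 0.02/0.98 = 1/49.
Target odds = 0.96/0.04 = 24.
Required Bayes factor = 24 ÷ (1/49) = 1176.

1176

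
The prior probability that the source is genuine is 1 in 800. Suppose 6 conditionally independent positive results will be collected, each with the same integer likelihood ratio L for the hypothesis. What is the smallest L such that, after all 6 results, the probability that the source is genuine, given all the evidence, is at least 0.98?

6

Prior odds = 0.00125/0.99875 = 1/799.
Target odds = 0.98/0.02 = 49.
Need L⁶ ≥ 49 ÷ (1/799) = 39151.
5⁶ = 15625 < 39151 ≤ 46656 = 6⁶, so L = 6.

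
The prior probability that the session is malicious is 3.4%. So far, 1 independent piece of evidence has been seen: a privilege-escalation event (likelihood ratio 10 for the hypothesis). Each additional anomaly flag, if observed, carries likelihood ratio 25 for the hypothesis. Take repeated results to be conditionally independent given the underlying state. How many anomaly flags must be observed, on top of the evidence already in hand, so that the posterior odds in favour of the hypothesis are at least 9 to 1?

Prior odds = 0.034/0.966 = 17/483.
Bayes factor of the evidence already in hand = 10.
Odds after that evidence = (17/483) × 10 = 170/483.
Target odds = 9.
Need 25ⁿ ≥ 9 ÷ (170/483) = 4347/170.
25¹ = 25 falls short of 4347/170 but 25² = 625 reaches it, so n = 2.

2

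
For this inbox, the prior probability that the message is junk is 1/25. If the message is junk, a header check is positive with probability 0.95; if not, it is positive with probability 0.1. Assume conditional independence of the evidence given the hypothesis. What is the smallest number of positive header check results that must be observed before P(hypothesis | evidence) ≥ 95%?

3

Prior odds = 0.04/0.96 = 1/24.
Likelihood ratio of a positive = 0.95/0.1 = 9.5.
Target odds: 0.95 ÷ 0.05 = 19.
Need (1/24) × 9.5ⁿ ≥ 19, i.e. 9.5ⁿ ≥ 456.
9.5² = 90.25 falls short of 456 but 9.5³ = 857.375 reaches it, so n = 3.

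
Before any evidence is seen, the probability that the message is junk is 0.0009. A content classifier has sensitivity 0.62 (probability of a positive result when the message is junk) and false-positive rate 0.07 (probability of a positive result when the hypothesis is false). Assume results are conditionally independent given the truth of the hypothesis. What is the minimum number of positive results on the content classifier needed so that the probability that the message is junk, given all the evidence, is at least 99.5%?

Prior odds: 0.0009 ÷ 0.9991 = 9/9991.
Likelihood ratio of a positive result = 0.62/0.07 = 62/7.
Target posterior odds = 0.995/0.005 = 199.
Require (62/7)ⁿ ≥ 199 ÷ (9/9991) = 1988209/9.
(62/7)⁵ = 916132832/16807 falls short of 1988209/9 but (62/7)⁶ ≈482794 reaches it, so n = 6.

6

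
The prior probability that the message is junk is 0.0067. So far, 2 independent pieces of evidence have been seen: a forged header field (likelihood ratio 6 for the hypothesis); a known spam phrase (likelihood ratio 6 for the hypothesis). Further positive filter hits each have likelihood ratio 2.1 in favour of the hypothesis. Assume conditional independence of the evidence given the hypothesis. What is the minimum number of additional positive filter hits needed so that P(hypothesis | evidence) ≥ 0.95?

Prior odds = 0.0067/0.9933 = 67/9933.
Combined Bayes factor of the evidence already in hand = 6 × 6 = 36.
Odds after that evidence = (67/9933) × 36 = 804/3311.
Target odds = 0.95/0.05 = 19.
Need 2.1ⁿ ≥ 19 ÷ (804/3311) = 62909/804.
2.1⁵ = 4084101/100000 falls short of 62909/804 but 2.1⁶ = 85766121/1000000 reaches it, so n = 6.

6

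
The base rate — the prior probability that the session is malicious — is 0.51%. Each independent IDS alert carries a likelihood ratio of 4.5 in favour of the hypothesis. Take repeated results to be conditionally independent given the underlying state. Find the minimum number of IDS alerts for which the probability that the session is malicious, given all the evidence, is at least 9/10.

Prior odds: 0.0051 ÷ 0.9949 = 51/9949.
Likelihood ratio per IDS alert = 4.5.
Target posterior odds = 0.9/0.1 = 9.
Need (51/9949) × 4.5ⁿ ≥ 9, i.e. 4.5ⁿ ≥ 29847/17.
4.5⁴ = 410.0625 falls short of 29847/17 but 4.5⁵ = 1845.28125 reaches it, so n = 5.

5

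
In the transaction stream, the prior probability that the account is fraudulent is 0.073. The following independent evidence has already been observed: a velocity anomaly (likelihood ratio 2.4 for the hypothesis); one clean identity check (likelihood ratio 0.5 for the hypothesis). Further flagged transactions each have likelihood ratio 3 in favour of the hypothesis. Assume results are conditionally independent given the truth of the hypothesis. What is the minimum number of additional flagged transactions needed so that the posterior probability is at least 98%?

6

Prior odds = 0.073/0.927 = 73/927.
Combined Bayes factor of the evidence already in hand = 2.4 × 0.5 = 1.2.
Odds after that evidence = (73/927) × 1.2 = 146/1545.
Target odds = 0.98/0.02 = 49.
Need 3ⁿ ≥ 49 ÷ (146/1545) = 75705/146.
3⁵ = 243 falls short of 75705/146 but 3⁶ = 729 reaches it, so n = 6.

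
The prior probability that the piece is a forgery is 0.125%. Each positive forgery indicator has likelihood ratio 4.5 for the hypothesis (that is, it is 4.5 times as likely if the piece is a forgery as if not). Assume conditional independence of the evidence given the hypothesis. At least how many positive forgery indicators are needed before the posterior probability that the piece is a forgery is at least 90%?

Prior odds: 0.00125 ÷ 0.99875 = 1/799.
Likelihood ratio per positive forgery indicator = 4.5.
Target posterior odds = 0.9/0.1 = 9.
Need (1/799) × 4.5ⁿ ≥ 9, i.e. 4.5ⁿ ≥ 7191.
4.5⁵ = 1845.28125 falls short of 7191 but 4.5⁶ = 8303.765625 reaches it, so n = 6.

6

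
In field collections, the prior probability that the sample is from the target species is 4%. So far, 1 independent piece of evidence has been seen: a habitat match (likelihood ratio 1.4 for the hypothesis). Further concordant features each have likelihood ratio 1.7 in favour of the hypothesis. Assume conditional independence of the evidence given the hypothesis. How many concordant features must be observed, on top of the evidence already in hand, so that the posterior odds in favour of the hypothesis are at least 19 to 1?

11

Prior odds = 0.04/0.96 = 1/24.
Bayes factor of the evidence already in hand = 1.4.
Odds after that evidence = (1/24) × 1.4 = 7/120.
Target odds = 19.
Need 1.7ⁿ ≥ 19 ÷ (7/120) = 2280/7.
1.7¹⁰ ≈201.599 falls short of 2280/7 but 1.7¹¹ ≈342.719 reaches it, so n = 11.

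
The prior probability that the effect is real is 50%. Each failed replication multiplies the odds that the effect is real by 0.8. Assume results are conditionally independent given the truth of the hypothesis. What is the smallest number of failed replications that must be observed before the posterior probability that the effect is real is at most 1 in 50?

18

Prior odds: 0.5 ÷ 0.5 = 1.
Likelihood ratio per failed replication = 0.8.
Target odds: 0.02 ÷ 0.98 = 1/49.
Need 1 × 0.8ⁿ ≤ 1/49, i.e. 0.8ⁿ ≤ 1/49.
0.8¹⁷ ≈0.022518 is still above 1/49 but 0.8¹⁸ ≈0.0180144 is at or below it, so n = 18.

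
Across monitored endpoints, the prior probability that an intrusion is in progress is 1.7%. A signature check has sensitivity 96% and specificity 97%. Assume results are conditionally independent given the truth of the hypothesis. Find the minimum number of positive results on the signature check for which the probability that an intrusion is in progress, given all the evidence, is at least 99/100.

3

Prior odds: 0.017 ÷ 0.983 = 17/983.
False-positive rate = 1 − 0.97 = 0.03; likelihood ratio of a positive = 0.96/0.03 = 32.
Target posterior odds = 0.99/0.01 = 99.
Require 32ⁿ ≥ 99 ÷ (17/983) = 97317/17.
32² = 1024 falls short of 97317/17 but 32³ = 32768 reaches it, so n = 3.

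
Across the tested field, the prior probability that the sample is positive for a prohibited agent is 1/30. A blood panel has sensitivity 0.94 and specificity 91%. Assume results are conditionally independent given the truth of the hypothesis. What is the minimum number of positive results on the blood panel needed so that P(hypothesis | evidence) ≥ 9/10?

3

Prior odds: (1/30) ÷ (29/30) = 1/29.
False-positive rate = 1 − 0.91 = 0.09; likelihood ratio of a positive = 0.94/0.09 = 94/9.
Target posterior odds = 0.9/0.1 = 9.
Need (1/29) × (94/9)ⁿ ≥ 9, i.e. (94/9)ⁿ ≥ 261.
(94/9)² = 8836/81 falls short of 261 but (94/9)³ = 830584/729 reaches it, so n = 3.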